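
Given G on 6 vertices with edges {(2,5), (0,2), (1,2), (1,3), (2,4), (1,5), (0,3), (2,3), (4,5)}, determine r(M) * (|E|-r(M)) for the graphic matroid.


r(M) = |V| - c = 6 - 1 = 5.
nullity = |E| - r(M) = 9 - 5 = 4.
Product = 5 * 4 = 20.

20


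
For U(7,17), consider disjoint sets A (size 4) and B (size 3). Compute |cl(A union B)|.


|A union B| = 4 + 3 = 7 (disjoint).
In U(7,17), cl(S) = S if |S| < 7, else cl(S) = E.
Since 7 >= 7, cl(A union B) = E.
|cl(A union B)| = 17.

17


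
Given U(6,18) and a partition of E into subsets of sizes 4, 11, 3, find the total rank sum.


r(Ai) = min(|Ai|, 6) for each part.
Sum = min(4,6) + min(11,6) + min(3,6)
    = 4 + 6 + 3
    = 13.

13


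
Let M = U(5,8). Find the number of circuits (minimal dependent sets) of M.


In U(5,8), circuits are the (6)-element subsets.
Any set of 6 elements is dependent, and removing any one element gives
an independent set of size 5, so it is a minimal dependent set.
Number of circuits = C(8,6) = 28.

28


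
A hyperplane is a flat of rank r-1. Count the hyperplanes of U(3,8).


Hyperplanes of U(3,8) are flats of rank 2.
In a uniform matroid, these are exactly the (2)-element subsets.
Count = C(8,2) = (8 * 7) / (1 * 2) = 28.

28


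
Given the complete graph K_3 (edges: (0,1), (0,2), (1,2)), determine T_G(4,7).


T(K_3; x,y) = x^2 + x + y.
T(4,7) = 16 + 4 + 7 = 27.

27


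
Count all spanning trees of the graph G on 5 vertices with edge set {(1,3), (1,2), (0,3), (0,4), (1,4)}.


By Kirchhoff's matrix tree theorem, the number of spanning trees equals
the determinant of any cofactor of the Laplacian matrix L.
G has 5 vertices and 5 edges.
Computing the (4 x 4) cofactor determinant gives 4.

4


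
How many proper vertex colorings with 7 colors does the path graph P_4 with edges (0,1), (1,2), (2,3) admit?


P(P_4, k) = k * (k-1)^(3).
P(7) = 7 * 6^3 = 7 * 216 = 1512.

1512


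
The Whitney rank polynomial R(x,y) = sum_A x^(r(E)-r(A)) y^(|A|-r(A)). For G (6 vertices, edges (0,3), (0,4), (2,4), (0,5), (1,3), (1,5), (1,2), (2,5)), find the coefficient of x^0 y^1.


R(x,y) = sum over A in 2^E of x^(r(E)-r(A)) * y^(|A|-r(A)).
G has 6 vertices, 8 edges. r(E) = 5.
Enumerate all 2^8 = 256 subsets.
Count subsets with r(E)-r(A)=0 and |A|-r(A)=1: 26.

26


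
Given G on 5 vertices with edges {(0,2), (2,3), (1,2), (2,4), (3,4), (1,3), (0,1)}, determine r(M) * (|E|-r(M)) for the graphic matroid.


r(M) = |V| - c = 5 - 1 = 4.
nullity = |E| - r(M) = 7 - 4 = 3.
Product = 4 * 3 = 12.

12


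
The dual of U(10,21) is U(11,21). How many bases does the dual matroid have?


The dual of U(r,n) is U(n-r, n) = U(11,21).
Bases of U(11,21) are all (11)-element subsets.
|B(M*)| = C(21,11) = 352716.

352716


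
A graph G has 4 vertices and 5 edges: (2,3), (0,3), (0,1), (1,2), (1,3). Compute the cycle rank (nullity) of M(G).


Cycle rank (nullity) = |E| - r(M) = |E| - (|V| - c).
|E| = 5, |V| = 4, c = 1.
Nullity = 5 - (4 - 1) = 5 - 3 = 2.

2


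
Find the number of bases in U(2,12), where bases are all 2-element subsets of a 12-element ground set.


Bases of U(2,12) are all 2-element subsets of the 12-element ground set.
Number of bases = C(12,2).
C(12,2) = 12! / (2! * 10!) = 66.

66


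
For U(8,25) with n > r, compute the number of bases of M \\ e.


Deleting e from U(8,25) gives U(8,24) since n > r.
Bases of U(8,24) = (24 choose 8) = 735471.

735471


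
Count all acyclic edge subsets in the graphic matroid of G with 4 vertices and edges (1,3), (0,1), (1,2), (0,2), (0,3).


An independent set in a graphic matroid is an acyclic edge subset.
G has 4 vertices and 5 edges.
Enumerate all 2^5 = 32 subsets, checking for acyclicity.
Total independent sets = 24.

24


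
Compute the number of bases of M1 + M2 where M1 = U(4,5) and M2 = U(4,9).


Bases of a direct sum M1 + M2: |B| = |B(M1)| * |B(M2)|.
|B(U(4,5))| = C(5,4) = 5.
|B(U(4,9))| = C(9,4) = 126.
Total bases = 5 * 126 = 630.

630


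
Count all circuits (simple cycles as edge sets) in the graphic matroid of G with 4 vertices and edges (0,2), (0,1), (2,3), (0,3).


A circuit in a graphic matroid = edge set of a simple cycle.
G has 4 vertices and 4 edges.
Enumerating all minimal edge subsets forming cycles...
Total circuits found: 1.

1


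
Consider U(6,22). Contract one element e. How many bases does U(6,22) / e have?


Contracting e from U(6,22) gives U(5,21).
Bases of U(5,21) = C(21,5) = 20349.

20349


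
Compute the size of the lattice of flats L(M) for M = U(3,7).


Flats of U(3,7): every subset of size < 3 is a flat, plus E itself.
Count = C(7,0) + C(7,1) + C(7,2) + 1
     = 1 + 7 + 21 + 1
     = 30.

30


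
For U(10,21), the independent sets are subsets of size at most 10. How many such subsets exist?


Independent sets of U(10,21) are all subsets of size <= 10.
Count = C(21,0) + C(21,1) + C(21,2) + C(21,3) + C(21,4) + C(21,5) + C(21,6) + C(21,7) + C(21,8) + C(21,9) + C(21,10)
     = 1 + 21 + 210 + 1330 + 5985 + 20349 + 54264 + 116280 + 203490 + 293930 + 352716
     = 1048576.

1048576


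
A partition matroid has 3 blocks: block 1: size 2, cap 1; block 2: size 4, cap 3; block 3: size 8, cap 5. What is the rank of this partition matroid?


Rank of a partition matroid = sum of min(|Si|, ci) for each block.
= min(2,1) + min(4,3) + min(8,5)
= 1 + 3 + 5
= 9.

9


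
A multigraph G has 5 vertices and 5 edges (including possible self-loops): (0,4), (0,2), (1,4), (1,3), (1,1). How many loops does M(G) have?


In a graphic matroid, a loop is a self-loop edge (u,u) with rank 0.
Examining all 5 edges for self-loops...
Self-loops found: (1,1)
Number of loops = 1.

1


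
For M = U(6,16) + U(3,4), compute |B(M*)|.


(M1+M2)* = M1* + M2*.
M1* = U(10,16), bases: C(16,10) = 8008.
M2* = U(1,4), bases: C(4,1) = 4.
|B(M*)| = 8008 * 4 = 32032.

32032


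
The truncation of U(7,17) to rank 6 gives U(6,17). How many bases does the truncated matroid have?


Truncating U(7,17) to rank 6 gives U(6,17).
Bases of U(6,17) are all 6-element subsets of 17 elements.
Number of bases = (17 choose 6) = 12376.

12376


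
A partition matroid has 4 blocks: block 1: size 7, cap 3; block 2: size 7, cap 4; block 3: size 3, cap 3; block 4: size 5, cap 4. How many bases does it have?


A basis picks exactly ci elements from block i.
Number of bases = product of C(|Si|, ci).
= C(7,3) * C(7,4) * C(3,3) * C(5,4)
= 35 * 35 * 1 * 5
= 6125.

6125


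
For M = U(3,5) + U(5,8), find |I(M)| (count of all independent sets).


For a direct sum, |I(M1+M2)| = |I(M1)| * |I(M2)|.
|I(U(3,5))| = sum C(5,k) for k=0..3 = 26.
|I(U(5,8))| = sum C(8,k) for k=0..5 = 219.
Total = 26 * 219 = 5694.

5694


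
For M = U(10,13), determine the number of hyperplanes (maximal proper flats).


Hyperplanes of U(10,13) are flats of rank 9.
In a uniform matroid, these are exactly the (9)-element subsets.
Count = C(13,9) = 715.

715


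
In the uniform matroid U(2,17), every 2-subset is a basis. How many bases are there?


Bases of U(2,17) are all 2-element subsets of the 17-element ground set.
Number of bases = C(17,2).
(17 choose 2) = 136.

136


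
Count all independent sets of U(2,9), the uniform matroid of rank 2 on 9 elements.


Independent sets of U(2,9) are all subsets of size <= 2.
Count = C(9,0) + C(9,1) + C(9,2)
     = 1 + 9 + 36
     = 46.

46


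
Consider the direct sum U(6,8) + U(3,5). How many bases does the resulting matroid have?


Bases of a direct sum M1 + M2: |B| = |B(M1)| * |B(M2)|.
|B(U(6,8))| = C(8,6) = 28.
|B(U(3,5))| = C(5,3) = 10.
Total bases = 28 * 10 = 280.

280


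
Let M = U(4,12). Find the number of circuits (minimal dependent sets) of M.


In U(4,12), circuits are the (5)-element subsets.
Any set of 5 elements is dependent, and removing any one element gives
an independent set of size 4, so it is a minimal dependent set.
Number of circuits = (12 choose 5) = 792.

792


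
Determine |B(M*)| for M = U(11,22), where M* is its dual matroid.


The dual of U(r,n) is U(n-r, n) = U(11,22).
Bases of U(11,22) are all (11)-element subsets.
|B(M*)| = (22 choose 11) = 705432.

705432


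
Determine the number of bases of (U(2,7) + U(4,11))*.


(M1+M2)* = M1* + M2*.
M1* = U(5,7), bases: C(7,5) = 21.
M2* = U(7,11), bases: C(11,7) = 330.
|B(M*)| = 21 * 330 = 6930.

6930


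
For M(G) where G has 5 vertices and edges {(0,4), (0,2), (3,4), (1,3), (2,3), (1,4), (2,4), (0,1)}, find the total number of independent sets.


An independent set in a graphic matroid is an acyclic edge subset.
G has 5 vertices and 8 edges.
Enumerate all 2^8 = 256 subsets, checking for acyclicity.
Total independent sets = 134.

134


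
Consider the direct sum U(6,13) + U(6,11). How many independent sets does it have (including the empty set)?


For a direct sum, |I(M1+M2)| = |I(M1)| * |I(M2)|.
|I(U(6,13))| = sum C(13,k) for k=0..6 = 4096.
|I(U(6,11))| = sum C(11,k) for k=0..6 = 1486.
Total = 4096 * 1486 = 6086656.

6086656


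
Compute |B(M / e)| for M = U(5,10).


Contracting e from U(5,10) gives U(4,9).
Bases of U(4,9) = (9 choose 4) = 126.

126


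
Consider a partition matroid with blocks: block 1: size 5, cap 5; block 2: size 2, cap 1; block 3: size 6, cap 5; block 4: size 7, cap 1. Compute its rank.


Rank of a partition matroid = sum of min(|Si|, ci) for each block.
= min(5,5) + min(2,1) + min(6,5) + min(7,1)
= 5 + 1 + 5 + 1
= 12.

12


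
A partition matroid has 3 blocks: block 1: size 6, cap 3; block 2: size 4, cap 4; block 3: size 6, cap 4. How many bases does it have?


A basis picks exactly ci elements from block i.
Number of bases = product of C(|Si|, ci).
= C(6,3) * C(4,4) * C(6,4)
= 20 * 1 * 15
= 300.

300


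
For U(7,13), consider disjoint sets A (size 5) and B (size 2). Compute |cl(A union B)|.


|A union B| = 5 + 2 = 7 (disjoint).
In U(7,13), cl(S) = S if |S| < 7, else cl(S) = E.
Since 7 >= 7, cl(A union B) = E.
|cl(A union B)| = 13.

13


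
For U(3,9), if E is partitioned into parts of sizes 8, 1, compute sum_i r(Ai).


r(Ai) = min(|Ai|, 3) for each part.
Sum = min(8,3) + min(1,3)
    = 3 + 1
    = 4.

4


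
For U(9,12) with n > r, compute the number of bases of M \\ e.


Deleting e from U(9,12) gives U(9,11) since n > r.
Bases of U(9,11) = C(11,9) = 55.

55


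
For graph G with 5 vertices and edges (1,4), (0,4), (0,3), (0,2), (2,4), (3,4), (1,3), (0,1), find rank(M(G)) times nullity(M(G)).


r(M) = |V| - c = 5 - 1 = 4.
nullity = |E| - r(M) = 8 - 4 = 4.
Product = 4 * 4 = 16.

16


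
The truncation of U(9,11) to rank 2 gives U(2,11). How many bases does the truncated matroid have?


Truncating U(9,11) to rank 2 gives U(2,11).
Bases of U(2,11) are all 2-element subsets of 11 elements.
Number of bases = (11 choose 2) = 55.

55


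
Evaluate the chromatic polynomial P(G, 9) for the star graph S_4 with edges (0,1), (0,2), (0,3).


P(tree, k) = k * (k-1)^(3) for any tree on 4 vertices.
P(9) = 9 * 8^3 = 9 * 512 = 4608.

4608


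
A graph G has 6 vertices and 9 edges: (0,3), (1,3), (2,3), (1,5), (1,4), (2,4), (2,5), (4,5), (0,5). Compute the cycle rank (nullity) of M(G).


Cycle rank (nullity) = |E| - r(M) = |E| - (|V| - c).
|E| = 9, |V| = 6, c = 1.
Nullity = 9 - (6 - 1) = 9 - 5 = 4.

4


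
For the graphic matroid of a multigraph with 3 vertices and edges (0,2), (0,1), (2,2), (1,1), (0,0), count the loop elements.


In a graphic matroid, a loop is a self-loop edge (u,u) with rank 0.
Examining all 5 edges for self-loops...
Self-loops found: (2,2), (1,1), (0,0)
Number of loops = 3.

3


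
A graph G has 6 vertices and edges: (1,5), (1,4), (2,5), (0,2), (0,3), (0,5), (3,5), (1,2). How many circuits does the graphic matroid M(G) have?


A circuit in a graphic matroid = edge set of a simple cycle.
G has 6 vertices and 8 edges.
Enumerating all minimal edge subsets forming cycles...
Total circuits found: 6.

6


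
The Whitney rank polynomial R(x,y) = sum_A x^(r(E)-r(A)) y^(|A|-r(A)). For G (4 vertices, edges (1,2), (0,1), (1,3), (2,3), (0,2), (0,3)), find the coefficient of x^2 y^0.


R(x,y) = sum over A in 2^E of x^(r(E)-r(A)) * y^(|A|-r(A)).
G has 4 vertices, 6 edges. r(E) = 3.
Enumerate all 2^6 = 64 subsets.
Count subsets with r(E)-r(A)=2 and |A|-r(A)=0: 6.

6


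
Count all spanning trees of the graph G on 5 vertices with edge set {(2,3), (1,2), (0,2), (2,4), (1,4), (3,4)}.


By Kirchhoff's matrix tree theorem, the number of spanning trees equals
the determinant of any cofactor of the Laplacian matrix L.
G has 5 vertices and 6 edges.
Computing the (4 x 4) cofactor determinant gives 8.

8


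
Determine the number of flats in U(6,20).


Flats of U(6,20): every subset of size < 6 is a flat, plus E itself.
Count = C(20,0) + C(20,1) + C(20,2) + C(20,3) + C(20,4) + C(20,5) + 1
     = 1 + 20 + 190 + 1140 + 4845 + 15504 + 1
     = 21701.

21701


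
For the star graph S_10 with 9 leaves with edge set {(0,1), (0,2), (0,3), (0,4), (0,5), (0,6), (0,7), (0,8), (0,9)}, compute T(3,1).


A star on 10 vertices is a tree with 9 edges.
T(x,y) = x^(9) for any tree.
T(3,1) = 3^9 = 19683.

19683


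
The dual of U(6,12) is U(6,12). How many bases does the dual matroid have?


The dual of U(r,n) is U(n-r, n) = U(6,12).
Bases of U(6,12) are all (6)-element subsets.
|B(M*)| = (12 choose 6) = 924.

924


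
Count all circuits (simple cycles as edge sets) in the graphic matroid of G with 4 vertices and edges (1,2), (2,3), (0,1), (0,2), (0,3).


A circuit in a graphic matroid = edge set of a simple cycle.
G has 4 vertices and 5 edges.
Enumerating all minimal edge subsets forming cycles...
Total circuits found: 3.

3


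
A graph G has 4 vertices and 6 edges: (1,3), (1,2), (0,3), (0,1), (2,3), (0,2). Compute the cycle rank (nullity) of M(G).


Cycle rank (nullity) = |E| - r(M) = |E| - (|V| - c).
|E| = 6, |V| = 4, c = 1.
Nullity = 6 - (4 - 1) = 6 - 3 = 3.

3


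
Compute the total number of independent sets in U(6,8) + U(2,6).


For a direct sum, |I(M1+M2)| = |I(M1)| * |I(M2)|.
|I(U(6,8))| = sum C(8,k) for k=0..6 = 247.
|I(U(2,6))| = sum C(6,k) for k=0..2 = 22.
Total = 247 * 22 = 5434.

5434


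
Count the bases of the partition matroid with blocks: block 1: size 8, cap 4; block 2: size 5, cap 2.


A basis picks exactly ci elements from block i.
Number of bases = product of C(|Si|, ci).
= C(8,4) * C(5,2)
= 70 * 10
= 700.

700


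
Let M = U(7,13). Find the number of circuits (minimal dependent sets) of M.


In U(7,13), circuits are the (8)-element subsets.
Any set of 8 elements is dependent, and removing any one element gives
an independent set of size 7, so it is a minimal dependent set.
Number of circuits = C(13,8) = 13! / (8! * 5!) = 1287.

1287


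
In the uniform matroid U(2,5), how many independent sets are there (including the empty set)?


Independent sets of U(2,5) are all subsets of size <= 2.
Count = (5 choose 0) + (5 choose 1) + (5 choose 2)
     = 1 + 5 + 10
     = 16.

16


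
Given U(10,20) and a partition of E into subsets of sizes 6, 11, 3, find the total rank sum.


r(Ai) = min(|Ai|, 10) for each part.
Sum = min(6,10) + min(11,10) + min(3,10)
    = 6 + 10 + 3
    = 19.

19


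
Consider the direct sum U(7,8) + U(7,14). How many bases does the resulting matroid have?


Bases of a direct sum M1 + M2: |B| = |B(M1)| * |B(M2)|.
|B(U(7,8))| = C(8,7) = 8.
|B(U(7,14))| = C(14,7) = 3432.
Total bases = 8 * 3432 = 27456.

27456


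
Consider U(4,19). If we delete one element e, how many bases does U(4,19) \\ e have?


Deleting e from U(4,19) gives U(4,18) since n > r.
Bases of U(4,18) = C(18,4) = 18! / (4! * 14!) = 3060.

3060


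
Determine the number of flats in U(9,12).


Flats of U(9,12): every subset of size < 9 is a flat, plus E itself.
Count = C(12,0) + C(12,1) + C(12,2) + C(12,3) + C(12,4) + C(12,5) + C(12,6) + C(12,7) + C(12,8) + 1
     = 1 + 12 + 66 + 220 + 495 + 792 + 924 + 792 + 495 + 1
     = 3798.

3798


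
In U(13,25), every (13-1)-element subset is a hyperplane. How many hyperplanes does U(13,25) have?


Hyperplanes of U(13,25) are flats of rank 12.
In a uniform matroid, these are exactly the (12)-element subsets.
Count = (25 choose 12) = 5200300.

5200300


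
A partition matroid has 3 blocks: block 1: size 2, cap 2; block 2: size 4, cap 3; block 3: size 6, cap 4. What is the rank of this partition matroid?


Rank of a partition matroid = sum of min(|Si|, ci) for each block.
= min(2,2) + min(4,3) + min(6,4)
= 2 + 3 + 4
= 9.

9


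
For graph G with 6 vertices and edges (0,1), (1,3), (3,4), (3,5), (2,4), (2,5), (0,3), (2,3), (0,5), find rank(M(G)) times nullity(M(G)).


r(M) = |V| - c = 6 - 1 = 5.
nullity = |E| - r(M) = 9 - 5 = 4.
Product = 5 * 4 = 20.

20


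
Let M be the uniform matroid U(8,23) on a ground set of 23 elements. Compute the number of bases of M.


Bases of U(8,23) are all 8-element subsets of the 23-element ground set.
Number of bases = C(23,8).
C(23,8) = 490314.

490314


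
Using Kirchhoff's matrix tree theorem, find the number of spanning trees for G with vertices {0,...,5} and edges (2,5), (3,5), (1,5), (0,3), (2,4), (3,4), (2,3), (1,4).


By Kirchhoff's matrix tree theorem, the number of spanning trees equals
the determinant of any cofactor of the Laplacian matrix L.
G has 6 vertices and 8 edges.
Computing the (5 x 5) cofactor determinant gives 24.

24


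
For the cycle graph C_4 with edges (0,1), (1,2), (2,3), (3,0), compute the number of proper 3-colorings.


P(C_4, k) = (k-1)^4 + (-1)^4*(k-1).
P(3) = (2)^4 + 2
= 16 + 2 = 18.

18


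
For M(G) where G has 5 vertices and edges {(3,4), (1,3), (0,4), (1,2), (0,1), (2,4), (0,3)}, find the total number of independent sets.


An independent set in a graphic matroid is an acyclic edge subset.
G has 5 vertices and 7 edges.
Enumerate all 2^7 = 128 subsets, checking for acyclicity.
Total independent sets = 86.

86


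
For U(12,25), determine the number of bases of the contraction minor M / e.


Contracting e from U(12,25) gives U(11,24).
Bases of U(11,24) = C(24,11) = 2496144.

2496144


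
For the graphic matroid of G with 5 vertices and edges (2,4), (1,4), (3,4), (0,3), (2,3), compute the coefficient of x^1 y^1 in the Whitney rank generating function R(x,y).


R(x,y) = sum over A in 2^E of x^(r(E)-r(A)) * y^(|A|-r(A)).
G has 5 vertices, 5 edges. r(E) = 4.
Enumerate all 2^5 = 32 subsets.
Count subsets with r(E)-r(A)=1 and |A|-r(A)=1: 2.

2


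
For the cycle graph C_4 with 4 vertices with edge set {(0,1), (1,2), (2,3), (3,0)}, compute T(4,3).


T(C_4; x,y) = x + x^2 + ... + x^(3) + y.
T(4,3) = 4^1 + 4^2 + 4^3 + 3
= 4 + 16 + 64 + 3
= 87.

87


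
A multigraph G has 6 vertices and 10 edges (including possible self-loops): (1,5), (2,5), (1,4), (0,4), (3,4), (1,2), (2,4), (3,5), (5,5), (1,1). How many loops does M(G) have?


In a graphic matroid, a loop is a self-loop edge (u,u) with rank 0.
Examining all 10 edges for self-loops...
Self-loops found: (5,5), (1,1)
Number of loops = 2.

2


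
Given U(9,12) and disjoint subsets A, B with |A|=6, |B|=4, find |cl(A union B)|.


|A union B| = 6 + 4 = 10 (disjoint).
In U(9,12), cl(S) = S if |S| < 9, else cl(S) = E.
Since 10 >= 9, cl(A union B) = E.
|cl(A union B)| = 12.

12


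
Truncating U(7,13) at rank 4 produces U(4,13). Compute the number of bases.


Truncating U(7,13) to rank 4 gives U(4,13).
Bases of U(4,13) are all 4-element subsets of 13 elements.
Number of bases = (13 choose 4) = 715.

715


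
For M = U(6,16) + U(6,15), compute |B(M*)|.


(M1+M2)* = M1* + M2*.
M1* = U(10,16), bases: C(16,10) = 8008.
M2* = U(9,15), bases: C(15,9) = 5005.
|B(M*)| = 8008 * 5005 = 40080040.

40080040


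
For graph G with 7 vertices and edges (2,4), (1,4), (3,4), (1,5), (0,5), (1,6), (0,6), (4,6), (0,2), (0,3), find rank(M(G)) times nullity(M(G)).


r(M) = |V| - c = 7 - 1 = 6.
nullity = |E| - r(M) = 10 - 6 = 4.
Product = 6 * 4 = 24.

24


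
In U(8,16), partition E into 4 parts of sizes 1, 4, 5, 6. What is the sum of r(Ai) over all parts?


r(Ai) = min(|Ai|, 8) for each part.
Sum = min(1,8) + min(4,8) + min(5,8) + min(6,8)
    = 1 + 4 + 5 + 6
    = 16.

16


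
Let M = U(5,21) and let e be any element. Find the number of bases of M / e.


Contracting e from U(5,21) gives U(4,20).
Bases of U(4,20) = C(20,4) = (20 * 19 * 18 * 17) / (1 * 2 * 3 * 4) = 4845.

4845


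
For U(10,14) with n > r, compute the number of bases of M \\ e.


Deleting e from U(10,14) gives U(10,13) since n > r.
Bases of U(10,13) = C(13,10) = 13! / (10! * 3!) = 286.

286


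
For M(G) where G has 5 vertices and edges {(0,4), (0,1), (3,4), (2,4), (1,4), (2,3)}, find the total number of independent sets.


An independent set in a graphic matroid is an acyclic edge subset.
G has 5 vertices and 6 edges.
Enumerate all 2^6 = 64 subsets, checking for acyclicity.
Total independent sets = 49.

49


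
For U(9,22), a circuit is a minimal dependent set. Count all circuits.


In U(9,22), circuits are the (10)-element subsets.
Any set of 10 elements is dependent, and removing any one element gives
an independent set of size 9, so it is a minimal dependent set.
Number of circuits = C(22,10) = 646646.

646646


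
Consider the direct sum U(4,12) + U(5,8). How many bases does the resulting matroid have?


Bases of a direct sum M1 + M2: |B| = |B(M1)| * |B(M2)|.
|B(U(4,12))| = C(12,4) = 495.
|B(U(5,8))| = C(8,5) = 56.
Total bases = 495 * 56 = 27720.

27720


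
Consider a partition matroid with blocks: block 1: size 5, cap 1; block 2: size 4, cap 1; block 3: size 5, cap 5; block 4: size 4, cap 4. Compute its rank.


Rank of a partition matroid = sum of min(|Si|, ci) for each block.
= min(5,1) + min(4,1) + min(5,5) + min(4,4)
= 1 + 1 + 5 + 4
= 11.

11


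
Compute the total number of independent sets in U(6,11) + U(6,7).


For a direct sum, |I(M1+M2)| = |I(M1)| * |I(M2)|.
|I(U(6,11))| = sum C(11,k) for k=0..6 = 1486.
|I(U(6,7))| = sum C(7,k) for k=0..6 = 127.
Total = 1486 * 127 = 188722.

188722


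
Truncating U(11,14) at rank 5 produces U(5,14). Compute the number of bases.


Truncating U(11,14) to rank 5 gives U(5,14).
Bases of U(5,14) are all 5-element subsets of 14 elements.
Number of bases = (14 choose 5) = 2002.

2002


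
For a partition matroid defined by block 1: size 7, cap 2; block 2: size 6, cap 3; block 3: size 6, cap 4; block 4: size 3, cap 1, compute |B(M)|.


A basis picks exactly ci elements from block i.
Number of bases = product of C(|Si|, ci).
= C(7,2) * C(6,3) * C(6,4) * C(3,1)
= 21 * 20 * 15 * 3
= 18900.

18900


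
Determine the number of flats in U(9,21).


Flats of U(9,21): every subset of size < 9 is a flat, plus E itself.
Count = C(21,0) + C(21,1) + C(21,2) + C(21,3) + C(21,4) + C(21,5) + C(21,6) + C(21,7) + C(21,8) + 1
     = 1 + 21 + 210 + 1330 + 5985 + 20349 + 54264 + 116280 + 203490 + 1
     = 401931.

401931


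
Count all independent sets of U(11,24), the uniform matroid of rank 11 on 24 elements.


Independent sets of U(11,24) are all subsets of size <= 11.
Count = (24 choose 0) + (24 choose 1) + (24 choose 2) + (24 choose 3) + (24 choose 4) + (24 choose 5) + (24 choose 6) + (24 choose 7) + (24 choose 8) + (24 choose 9) + (24 choose 10) + (24 choose 11)
     = 1 + 24 + 276 + 2024 + 10626 + 42504 + 134596 + 346104 + 735471 + 1307504 + 1961256 + 2496144
     = 7036530.

7036530


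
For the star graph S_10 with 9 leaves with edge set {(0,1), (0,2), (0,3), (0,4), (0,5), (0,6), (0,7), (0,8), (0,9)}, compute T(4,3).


A star on 10 vertices is a tree with 9 edges.
T(x,y) = x^(9) for any tree.
T(4,3) = 4^9 = 262144.

262144


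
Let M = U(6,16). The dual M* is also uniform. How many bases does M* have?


The dual of U(r,n) is U(n-r, n) = U(10,16).
Bases of U(10,16) are all (10)-element subsets.
|B(M*)| = C(16,10) = 16! / (10! * 6!) = 8008.

8008


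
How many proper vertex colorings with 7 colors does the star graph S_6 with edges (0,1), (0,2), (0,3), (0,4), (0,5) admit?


P(tree, k) = k * (k-1)^(5) for any tree on 6 vertices.
P(7) = 7 * 6^5 = 7 * 7776 = 54432.

54432


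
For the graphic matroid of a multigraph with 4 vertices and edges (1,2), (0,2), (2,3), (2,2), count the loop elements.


In a graphic matroid, a loop is a self-loop edge (u,u) with rank 0.
Examining all 4 edges for self-loops...
Self-loops found: (2,2)
Number of loops = 1.

1


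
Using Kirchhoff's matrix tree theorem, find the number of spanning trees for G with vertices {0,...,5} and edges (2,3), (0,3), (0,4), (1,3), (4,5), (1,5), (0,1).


By Kirchhoff's matrix tree theorem, the number of spanning trees equals
the determinant of any cofactor of the Laplacian matrix L.
G has 6 vertices and 7 edges.
Computing the (5 x 5) cofactor determinant gives 11.

11


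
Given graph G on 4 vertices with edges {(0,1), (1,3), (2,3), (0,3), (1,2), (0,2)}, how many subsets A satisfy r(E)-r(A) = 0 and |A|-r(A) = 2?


R(x,y) = sum over A in 2^E of x^(r(E)-r(A)) * y^(|A|-r(A)).
G has 4 vertices, 6 edges. r(E) = 3.
Enumerate all 2^6 = 64 subsets.
Count subsets with r(E)-r(A)=0 and |A|-r(A)=2: 6.

6


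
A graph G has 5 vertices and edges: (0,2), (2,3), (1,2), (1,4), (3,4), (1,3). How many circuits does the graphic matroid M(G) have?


A circuit in a graphic matroid = edge set of a simple cycle.
G has 5 vertices and 6 edges.
Enumerating all minimal edge subsets forming cycles...
Total circuits found: 3.

3


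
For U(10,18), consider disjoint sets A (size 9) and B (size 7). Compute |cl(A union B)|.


|A union B| = 9 + 7 = 16 (disjoint).
In U(10,18), cl(S) = S if |S| < 10, else cl(S) = E.
Since 16 >= 10, cl(A union B) = E.
|cl(A union B)| = 18.

18


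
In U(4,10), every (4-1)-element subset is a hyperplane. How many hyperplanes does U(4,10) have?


Hyperplanes of U(4,10) are flats of rank 3.
In a uniform matroid, these are exactly the (3)-element subsets.
Count = (10 choose 3) = 120.

120


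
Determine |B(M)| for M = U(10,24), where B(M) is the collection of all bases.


Bases of U(10,24) are all 10-element subsets of the 24-element ground set.
Number of bases = C(24,10).
(24 choose 10) = 1961256.

1961256


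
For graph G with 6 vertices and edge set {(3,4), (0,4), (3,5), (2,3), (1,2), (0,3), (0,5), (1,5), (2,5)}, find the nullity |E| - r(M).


Cycle rank (nullity) = |E| - r(M) = |E| - (|V| - c).
|E| = 9, |V| = 6, c = 1.
Nullity = 9 - (6 - 1) = 9 - 5 = 4.

4


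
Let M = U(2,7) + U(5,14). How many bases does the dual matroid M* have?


(M1+M2)* = M1* + M2*.
M1* = U(5,7), bases: C(7,5) = 21.
M2* = U(9,14), bases: C(14,9) = 2002.
|B(M*)| = 21 * 2002 = 42042.

42042


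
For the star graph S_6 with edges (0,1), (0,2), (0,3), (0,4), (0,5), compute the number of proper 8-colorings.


P(tree, k) = k * (k-1)^(5) for any tree on 6 vertices.
P(8) = 8 * 7^5 = 8 * 16807 = 134456.

134456


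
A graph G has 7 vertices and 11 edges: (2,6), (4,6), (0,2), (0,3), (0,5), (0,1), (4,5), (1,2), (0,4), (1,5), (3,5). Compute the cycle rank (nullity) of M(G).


Cycle rank (nullity) = |E| - r(M) = |E| - (|V| - c).
|E| = 11, |V| = 7, c = 1.
Nullity = 11 - (7 - 1) = 11 - 6 = 5.

5


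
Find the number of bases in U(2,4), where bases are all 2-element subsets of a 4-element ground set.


Bases of U(2,4) are all 2-element subsets of the 4-element ground set.
Number of bases = C(4,2).
C(4,2) = (4 * 3) / (1 * 2) = 6.

6


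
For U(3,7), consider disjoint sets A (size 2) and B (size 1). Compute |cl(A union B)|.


|A union B| = 2 + 1 = 3 (disjoint).
In U(3,7), cl(S) = S if |S| < 3, else cl(S) = E.
Since 3 >= 3, cl(A union B) = E.
|cl(A union B)| = 7.

7


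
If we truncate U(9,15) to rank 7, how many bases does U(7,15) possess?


Truncating U(9,15) to rank 7 gives U(7,15).
Bases of U(7,15) are all 7-element subsets of 15 elements.
Number of bases = C(15,7) = 6435.

6435


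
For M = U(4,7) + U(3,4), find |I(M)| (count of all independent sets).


For a direct sum, |I(M1+M2)| = |I(M1)| * |I(M2)|.
|I(U(4,7))| = sum C(7,k) for k=0..4 = 99.
|I(U(3,4))| = sum C(4,k) for k=0..3 = 15.
Total = 99 * 15 = 1485.

1485


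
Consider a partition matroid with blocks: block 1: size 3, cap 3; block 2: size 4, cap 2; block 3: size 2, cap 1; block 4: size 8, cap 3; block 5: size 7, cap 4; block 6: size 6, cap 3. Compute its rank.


Rank of a partition matroid = sum of min(|Si|, ci) for each block.
= min(3,3) + min(4,2) + min(2,1) + min(8,3) + min(7,4) + min(6,3)
= 3 + 2 + 1 + 3 + 4 + 3
= 16.

16


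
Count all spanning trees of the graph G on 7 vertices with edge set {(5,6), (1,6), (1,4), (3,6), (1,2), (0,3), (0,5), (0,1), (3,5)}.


By Kirchhoff's matrix tree theorem, the number of spanning trees equals
the determinant of any cofactor of the Laplacian matrix L.
G has 7 vertices and 9 edges.
Computing the (6 x 6) cofactor determinant gives 24.

24


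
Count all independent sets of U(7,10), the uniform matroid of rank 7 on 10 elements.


Independent sets of U(7,10) are all subsets of size <= 7.
Count = C(10,0) + C(10,1) + C(10,2) + C(10,3) + C(10,4) + C(10,5) + C(10,6) + C(10,7)
     = 1 + 10 + 45 + 120 + 210 + 252 + 210 + 120
     = 968.

968


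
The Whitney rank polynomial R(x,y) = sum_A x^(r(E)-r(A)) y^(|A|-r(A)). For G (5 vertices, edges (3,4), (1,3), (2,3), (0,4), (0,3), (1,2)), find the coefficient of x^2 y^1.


R(x,y) = sum over A in 2^E of x^(r(E)-r(A)) * y^(|A|-r(A)).
G has 5 vertices, 6 edges. r(E) = 4.
Enumerate all 2^6 = 64 subsets.
Count subsets with r(E)-r(A)=2 and |A|-r(A)=1: 2.

2


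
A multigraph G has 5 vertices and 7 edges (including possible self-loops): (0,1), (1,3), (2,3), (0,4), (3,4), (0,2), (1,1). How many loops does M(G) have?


In a graphic matroid, a loop is a self-loop edge (u,u) with rank 0.
Examining all 7 edges for self-loops...
Self-loops found: (1,1)
Number of loops = 1.

1


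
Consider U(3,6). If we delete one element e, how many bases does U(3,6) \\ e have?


Deleting e from U(3,6) gives U(3,5) since n > r.
Bases of U(3,5) = C(5,3) = 5! / (3! * 2!) = 10.

10


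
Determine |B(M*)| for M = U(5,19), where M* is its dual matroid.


The dual of U(r,n) is U(n-r, n) = U(14,19).
Bases of U(14,19) are all (14)-element subsets.
|B(M*)| = C(19,14) = 11628.

11628


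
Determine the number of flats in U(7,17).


Flats of U(7,17): every subset of size < 7 is a flat, plus E itself.
Count = (17 choose 0) + (17 choose 1) + (17 choose 2) + (17 choose 3) + (17 choose 4) + (17 choose 5) + (17 choose 6) + 1
     = 1 + 17 + 136 + 680 + 2380 + 6188 + 12376 + 1
     = 21779.

21779


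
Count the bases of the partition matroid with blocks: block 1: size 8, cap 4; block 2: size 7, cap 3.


A basis picks exactly ci elements from block i.
Number of bases = product of C(|Si|, ci).
= C(8,4) * C(7,3)
= 70 * 35
= 2450.

2450


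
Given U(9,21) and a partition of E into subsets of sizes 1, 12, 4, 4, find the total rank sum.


r(Ai) = min(|Ai|, 9) for each part.
Sum = min(1,9) + min(12,9) + min(4,9) + min(4,9)
    = 1 + 9 + 4 + 4
    = 18.

18


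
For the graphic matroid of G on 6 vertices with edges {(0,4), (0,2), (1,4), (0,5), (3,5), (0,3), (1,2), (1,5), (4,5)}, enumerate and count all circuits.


A circuit in a graphic matroid = edge set of a simple cycle.
G has 6 vertices and 9 edges.
Enumerating all minimal edge subsets forming cycles...
Total circuits found: 12.

12


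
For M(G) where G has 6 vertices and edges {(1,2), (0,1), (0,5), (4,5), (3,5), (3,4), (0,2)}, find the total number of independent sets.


An independent set in a graphic matroid is an acyclic edge subset.
G has 6 vertices and 7 edges.
Enumerate all 2^7 = 128 subsets, checking for acyclicity.
Total independent sets = 98.

98


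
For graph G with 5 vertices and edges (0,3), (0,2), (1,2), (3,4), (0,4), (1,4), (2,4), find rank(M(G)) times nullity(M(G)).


r(M) = |V| - c = 5 - 1 = 4.
nullity = |E| - r(M) = 7 - 4 = 3.
Product = 4 * 3 = 12.

12


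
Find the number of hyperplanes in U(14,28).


Hyperplanes of U(14,28) are flats of rank 13.
In a uniform matroid, these are exactly the (13)-element subsets.
Count = (28 choose 13) = 37442160.

37442160


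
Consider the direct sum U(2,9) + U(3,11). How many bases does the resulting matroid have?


Bases of a direct sum M1 + M2: |B| = |B(M1)| * |B(M2)|.
|B(U(2,9))| = C(9,2) = 36.
|B(U(3,11))| = C(11,3) = 165.
Total bases = 36 * 165 = 5940.

5940


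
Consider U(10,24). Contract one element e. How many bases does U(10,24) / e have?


Contracting e from U(10,24) gives U(9,23).
Bases of U(9,23) = (23 choose 9) = 817190.

817190


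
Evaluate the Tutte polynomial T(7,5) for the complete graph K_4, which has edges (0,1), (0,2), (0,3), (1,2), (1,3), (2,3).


T(K_4; x,y) = x^3 + 3x^2 + 4xy + 2x + y^3 + 3y^2 + 2y.
Substituting x=7, y=5:
= 343 + 147 + 140 + 14 + 125 + 75 + 10
= 854.

854


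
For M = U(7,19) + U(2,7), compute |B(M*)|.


(M1+M2)* = M1* + M2*.
M1* = U(12,19), bases: C(19,12) = 50388.
M2* = U(5,7), bases: C(7,5) = 21.
|B(M*)| = 50388 * 21 = 1058148.

1058148


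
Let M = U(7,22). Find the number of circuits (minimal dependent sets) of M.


In U(7,22), circuits are the (8)-element subsets.
Any set of 8 elements is dependent, and removing any one element gives
an independent set of size 7, so it is a minimal dependent set.
Number of circuits = C(22,8) = 22! / (8! * 14!) = 319770.

319770


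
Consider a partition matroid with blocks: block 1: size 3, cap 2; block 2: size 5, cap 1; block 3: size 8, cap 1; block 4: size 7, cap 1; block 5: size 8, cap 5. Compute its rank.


Rank of a partition matroid = sum of min(|Si|, ci) for each block.
= min(3,2) + min(5,1) + min(8,1) + min(7,1) + min(8,5)
= 2 + 1 + 1 + 1 + 5
= 10.

10


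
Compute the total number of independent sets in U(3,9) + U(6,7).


For a direct sum, |I(M1+M2)| = |I(M1)| * |I(M2)|.
|I(U(3,9))| = sum C(9,k) for k=0..3 = 130.
|I(U(6,7))| = sum C(7,k) for k=0..6 = 127.
Total = 130 * 127 = 16510.

16510


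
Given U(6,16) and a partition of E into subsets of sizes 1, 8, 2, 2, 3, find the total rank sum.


r(Ai) = min(|Ai|, 6) for each part.
Sum = min(1,6) + min(8,6) + min(2,6) + min(2,6) + min(3,6)
    = 1 + 6 + 2 + 2 + 3
    = 14.

14


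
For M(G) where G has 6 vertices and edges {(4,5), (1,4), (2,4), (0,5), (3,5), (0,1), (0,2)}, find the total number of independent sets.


An independent set in a graphic matroid is an acyclic edge subset.
G has 6 vertices and 7 edges.
Enumerate all 2^7 = 128 subsets, checking for acyclicity.
Total independent sets = 108.

108


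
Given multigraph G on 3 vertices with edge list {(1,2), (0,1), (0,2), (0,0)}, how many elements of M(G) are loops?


In a graphic matroid, a loop is a self-loop edge (u,u) with rank 0.
Examining all 4 edges for self-loops...
Self-loops found: (0,0)
Number of loops = 1.

1


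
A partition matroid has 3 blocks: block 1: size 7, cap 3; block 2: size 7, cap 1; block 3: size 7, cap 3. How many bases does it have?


A basis picks exactly ci elements from block i.
Number of bases = product of C(|Si|, ci).
= C(7,3) * C(7,1) * C(7,3)
= 35 * 7 * 35
= 8575.

8575


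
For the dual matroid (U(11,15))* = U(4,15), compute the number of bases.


The dual of U(r,n) is U(n-r, n) = U(4,15).
Bases of U(4,15) are all (4)-element subsets.
|B(M*)| = C(15,4) = 15! / (4! * 11!) = 1365.

1365


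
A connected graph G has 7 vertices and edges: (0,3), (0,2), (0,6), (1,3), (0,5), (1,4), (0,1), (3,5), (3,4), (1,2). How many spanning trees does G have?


By Kirchhoff's matrix tree theorem, the number of spanning trees equals
the determinant of any cofactor of the Laplacian matrix L.
G has 7 vertices and 10 edges.
Computing the (6 x 6) cofactor determinant gives 54.

54


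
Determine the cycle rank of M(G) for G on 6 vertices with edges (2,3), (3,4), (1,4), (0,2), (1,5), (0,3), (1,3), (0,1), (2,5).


Cycle rank (nullity) = |E| - r(M) = |E| - (|V| - c).
|E| = 9, |V| = 6, c = 1.
Nullity = 9 - (6 - 1) = 9 - 5 = 4.

4


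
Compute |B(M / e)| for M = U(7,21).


Contracting e from U(7,21) gives U(6,20).
Bases of U(6,20) = (20 choose 6) = 38760.

38760


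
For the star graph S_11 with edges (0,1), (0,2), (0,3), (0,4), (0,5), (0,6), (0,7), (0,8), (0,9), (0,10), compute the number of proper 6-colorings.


P(tree, k) = k * (k-1)^(10) for any tree on 11 vertices.
P(6) = 6 * 5^10 = 6 * 9765625 = 58593750.

58593750


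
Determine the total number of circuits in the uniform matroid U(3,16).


In U(3,16), circuits are the (4)-element subsets.
Any set of 4 elements is dependent, and removing any one element gives
an independent set of size 3, so it is a minimal dependent set.
Number of circuits = C(16,4) = 16! / (4! * 12!) = 1820.

1820


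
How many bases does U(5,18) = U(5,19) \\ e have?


Deleting e from U(5,19) gives U(5,18) since n > r.
Bases of U(5,18) = (18 choose 5) = 8568.

8568


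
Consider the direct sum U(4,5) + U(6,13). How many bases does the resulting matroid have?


Bases of a direct sum M1 + M2: |B| = |B(M1)| * |B(M2)|.
|B(U(4,5))| = C(5,4) = 5.
|B(U(6,13))| = C(13,6) = 1716.
Total bases = 5 * 1716 = 8580.

8580


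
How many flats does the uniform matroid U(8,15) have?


Flats of U(8,15): every subset of size < 8 is a flat, plus E itself.
Count = C(15,0) + C(15,1) + C(15,2) + C(15,3) + C(15,4) + C(15,5) + C(15,6) + C(15,7) + 1
     = 1 + 15 + 105 + 455 + 1365 + 3003 + 5005 + 6435 + 1
     = 16385.

16385


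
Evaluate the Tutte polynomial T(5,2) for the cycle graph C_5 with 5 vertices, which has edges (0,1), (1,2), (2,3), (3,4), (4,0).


T(C_5; x,y) = x + x^2 + ... + x^(4) + y.
T(5,2) = 5^1 + 5^2 + 5^3 + 5^4 + 2
= 5 + 25 + 125 + 625 + 2
= 782.

782


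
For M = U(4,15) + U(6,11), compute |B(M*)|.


(M1+M2)* = M1* + M2*.
M1* = U(11,15), bases: C(15,11) = 1365.
M2* = U(5,11), bases: C(11,5) = 462.
|B(M*)| = 1365 * 462 = 630630.

630630


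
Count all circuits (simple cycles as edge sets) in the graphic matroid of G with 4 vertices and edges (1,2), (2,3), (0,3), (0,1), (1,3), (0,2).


A circuit in a graphic matroid = edge set of a simple cycle.
G has 4 vertices and 6 edges.
Enumerating all minimal edge subsets forming cycles...
Total circuits found: 7.

7


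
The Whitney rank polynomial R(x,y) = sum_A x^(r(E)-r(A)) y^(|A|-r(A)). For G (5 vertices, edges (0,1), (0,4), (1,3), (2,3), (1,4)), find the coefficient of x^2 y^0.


R(x,y) = sum over A in 2^E of x^(r(E)-r(A)) * y^(|A|-r(A)).
G has 5 vertices, 5 edges. r(E) = 4.
Enumerate all 2^5 = 32 subsets.
Count subsets with r(E)-r(A)=2 and |A|-r(A)=0: 10.

10


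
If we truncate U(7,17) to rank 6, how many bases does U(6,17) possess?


Truncating U(7,17) to rank 6 gives U(6,17).
Bases of U(6,17) are all 6-element subsets of 17 elements.
Number of bases = (17 choose 6) = 12376.

12376


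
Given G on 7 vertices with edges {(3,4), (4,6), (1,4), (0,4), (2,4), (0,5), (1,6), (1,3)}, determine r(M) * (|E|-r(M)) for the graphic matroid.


r(M) = |V| - c = 7 - 1 = 6.
nullity = |E| - r(M) = 8 - 6 = 2.
Product = 6 * 2 = 12.

12


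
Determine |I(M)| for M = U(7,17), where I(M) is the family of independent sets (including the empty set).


Independent sets of U(7,17) are all subsets of size <= 7.
Count = (17 choose 0) + (17 choose 1) + (17 choose 2) + (17 choose 3) + (17 choose 4) + (17 choose 5) + (17 choose 6) + (17 choose 7)
     = 1 + 17 + 136 + 680 + 2380 + 6188 + 12376 + 19448
     = 41226.

41226


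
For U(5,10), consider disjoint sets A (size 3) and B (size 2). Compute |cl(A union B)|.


|A union B| = 3 + 2 = 5 (disjoint).
In U(5,10), cl(S) = S if |S| < 5, else cl(S) = E.
Since 5 >= 5, cl(A union B) = E.
|cl(A union B)| = 10.

10


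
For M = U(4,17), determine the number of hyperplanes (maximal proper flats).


Hyperplanes of U(4,17) are flats of rank 3.
In a uniform matroid, these are exactly the (3)-element subsets.
Count = C(17,3) = 17! / (3! * 14!) = 680.

680
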